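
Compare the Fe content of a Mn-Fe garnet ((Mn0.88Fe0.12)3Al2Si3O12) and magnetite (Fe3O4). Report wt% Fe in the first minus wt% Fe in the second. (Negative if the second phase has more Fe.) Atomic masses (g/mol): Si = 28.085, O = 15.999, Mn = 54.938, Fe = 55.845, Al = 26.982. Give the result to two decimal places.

-68.30 percentage points

First mineral: 20.104 g Fe in 495.348 g formula = 4.06 wt% Fe.
Second mineral: 167.535 g Fe in 231.531 g formula = 72.36 wt% Fe.
4.06% − 72.36% gives a difference of -68.30 percentage points.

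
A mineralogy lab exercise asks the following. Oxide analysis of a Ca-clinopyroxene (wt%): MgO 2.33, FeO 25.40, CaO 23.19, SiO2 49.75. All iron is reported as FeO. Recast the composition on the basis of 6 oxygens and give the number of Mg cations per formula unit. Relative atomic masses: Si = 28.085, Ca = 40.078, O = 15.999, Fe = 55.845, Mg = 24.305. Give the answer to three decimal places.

0.140 Mg apfu

2.33 wt% MgO ÷ 40.304 g/mol = 0.05781 mol, giving 0.05781 Mg and 0.05781 O.
25.40 wt% FeO ÷ 71.844 g/mol = 0.35354 mol, giving 0.35354 Fe and 0.35354 O.
23.19 wt% CaO ÷ 56.077 g/mol = 0.41354 mol, giving 0.41354 Ca and 0.41354 O.
49.75 wt% SiO2 ÷ 60.083 g/mol = 0.82802 mol, giving 0.82802 Si and 1.65604 O.
Oxygen sums to 2.48093; scaling by 6/2.48093 = 2.41845 puts the formula on 6 O.
Mg: 0.05781 × 2.41845 = 0.140 atoms per formula unit.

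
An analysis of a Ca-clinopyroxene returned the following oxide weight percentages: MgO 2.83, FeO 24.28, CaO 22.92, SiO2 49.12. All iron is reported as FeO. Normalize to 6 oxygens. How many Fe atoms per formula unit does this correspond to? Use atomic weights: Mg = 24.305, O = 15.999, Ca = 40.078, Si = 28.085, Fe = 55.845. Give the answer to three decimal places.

0.827 Fe apfu

MgO (M=40.304): mol = 0.07022; Mg = 0.07022, O = 0.07022.
FeO (M=71.844): mol = 0.33795; Fe = 0.33795, O = 0.33795.
CaO (M=56.077): mol = 0.40872; Ca = 0.40872, O = 0.40872.
SiO2 (M=60.083): mol = 0.81754; Si = 0.81754, O = 1.63508.
ΣO = 2.45197; factor = 6/ΣO = 2.44701.
Fe apfu = 0.33795 × 2.44701 = 0.827.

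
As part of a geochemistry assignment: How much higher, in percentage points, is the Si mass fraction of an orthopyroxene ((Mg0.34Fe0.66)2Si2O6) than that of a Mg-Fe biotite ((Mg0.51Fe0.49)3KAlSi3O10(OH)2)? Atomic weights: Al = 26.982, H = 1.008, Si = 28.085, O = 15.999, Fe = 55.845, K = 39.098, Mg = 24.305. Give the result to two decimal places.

Si in (Mg0.34Fe0.66)2Si2O6: molar mass 242.407 g/mol; 2×28.085 = 56.170 g → 23.17 wt%.
Si in (Mg0.51Fe0.49)3KAlSi3O10(OH)2: molar mass 463.618 g/mol; 3×28.085 = 84.255 g → 18.17 wt%.
Difference = 23.17 − 18.17 = 5.00 percentage points.

5.00 percentage points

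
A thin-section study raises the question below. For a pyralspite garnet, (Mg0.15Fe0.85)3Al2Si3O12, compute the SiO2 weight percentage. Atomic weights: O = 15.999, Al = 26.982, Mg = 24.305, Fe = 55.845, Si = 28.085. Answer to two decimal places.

37.28 wt%

M((Mg0.15Fe0.85)3Al2Si3O12) = 483.549 g/mol; M(SiO2) = 60.083 g/mol.
Moles SiO2 per formula unit = 3 Si ÷ 1 = 3.0000.
SiO2 fraction = (3.0000 × 60.083) / 483.549 = 180.249/483.549 = 0.3728.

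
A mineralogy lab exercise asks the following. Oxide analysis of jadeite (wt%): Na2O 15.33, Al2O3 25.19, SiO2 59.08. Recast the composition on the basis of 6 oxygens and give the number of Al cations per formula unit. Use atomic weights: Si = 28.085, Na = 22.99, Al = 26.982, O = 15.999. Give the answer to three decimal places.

Na2O (M=61.979): mol = 0.24734; Na = 0.49468, O = 0.24734.
Al2O3 (M=101.961): mol = 0.24706; Al = 0.49412, O = 0.74118.
SiO2 (M=60.083): mol = 0.98331; Si = 0.98331, O = 1.96662.
ΣO = 2.95514; factor = 6/ΣO = 2.03036.
Al apfu = 0.49412 × 2.03036 = 1.003.

1.003 Al apfu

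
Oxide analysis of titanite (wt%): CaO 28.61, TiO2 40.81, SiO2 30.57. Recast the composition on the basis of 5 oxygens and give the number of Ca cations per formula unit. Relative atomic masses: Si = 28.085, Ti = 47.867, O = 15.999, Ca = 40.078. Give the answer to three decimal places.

CaO: 28.61/56.077 = 0.51019 mol → 0.51019 mol Ca, 0.51019 mol O.
TiO2: 40.81/79.865 = 0.51099 mol → 0.51099 mol Ti, 1.02198 mol O.
SiO2: 30.57/60.083 = 0.50880 mol → 0.50880 mol Si, 1.01760 mol O.
Total oxygen = 2.54977 mol. Normalization factor = 5/2.54977 = 1.96096.
Ca per 5 O = 0.51019 × 1.96096 = 1.000.

1.000 Ca apfu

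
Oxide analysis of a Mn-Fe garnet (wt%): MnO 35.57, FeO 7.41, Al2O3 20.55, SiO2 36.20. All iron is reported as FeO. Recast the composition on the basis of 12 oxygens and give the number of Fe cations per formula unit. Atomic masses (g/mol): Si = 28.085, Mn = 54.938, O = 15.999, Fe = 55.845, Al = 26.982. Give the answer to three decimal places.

0.513 Fe apfu

35.57 wt% MnO ÷ 70.937 g/mol = 0.50143 mol, giving 0.50143 Mn and 0.50143 O.
7.41 wt% FeO ÷ 71.844 g/mol = 0.10314 mol, giving 0.10314 Fe and 0.10314 O.
20.55 wt% Al2O3 ÷ 101.961 g/mol = 0.20155 mol, giving 0.40310 Al and 0.60465 O.
36.20 wt% SiO2 ÷ 60.083 g/mol = 0.60250 mol, giving 0.60250 Si and 1.20500 O.
Oxygen sums to 2.41422; scaling by 12/2.41422 = 4.97055 puts the formula on 12 O.
Fe: 0.10314 × 4.97055 = 0.513 atoms per formula unit.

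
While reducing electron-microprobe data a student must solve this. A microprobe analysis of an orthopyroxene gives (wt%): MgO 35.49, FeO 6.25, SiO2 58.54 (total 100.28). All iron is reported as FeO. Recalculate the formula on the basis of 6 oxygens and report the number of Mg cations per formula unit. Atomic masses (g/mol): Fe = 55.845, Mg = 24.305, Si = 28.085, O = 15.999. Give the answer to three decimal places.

35.49 wt% MgO ÷ 40.304 g/mol = 0.88056 mol, giving 0.88056 Mg and 0.88056 O.
6.25 wt% FeO ÷ 71.844 g/mol = 0.08699 mol, giving 0.08699 Fe and 0.08699 O.
58.54 wt% SiO2 ÷ 60.083 g/mol = 0.97432 mol, giving 0.97432 Si and 1.94864 O.
Oxygen sums to 2.91619; scaling by 6/2.91619 = 2.05748 puts the formula on 6 O.
Mg: 0.88056 × 2.05748 = 1.812 atoms per formula unit.

1.812 Mg apfu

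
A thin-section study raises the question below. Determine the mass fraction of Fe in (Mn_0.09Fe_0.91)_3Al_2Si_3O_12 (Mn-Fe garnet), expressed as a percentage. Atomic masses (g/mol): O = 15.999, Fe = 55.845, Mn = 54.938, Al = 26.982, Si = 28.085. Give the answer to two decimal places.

30.64 mass %

Molar mass of (Mn_0.09Fe_0.91)_3Al_2Si_3O_12: 0.27·54.938 + 2.73·55.845 + 2·26.982 + 3·28.085 + 12·15.999 = 497.497 g/mol.
Mass of Fe per formula unit: 2.73 × 55.845 = 152.457 g.
Weight fraction Fe = 152.457 / 497.497 = 0.3064.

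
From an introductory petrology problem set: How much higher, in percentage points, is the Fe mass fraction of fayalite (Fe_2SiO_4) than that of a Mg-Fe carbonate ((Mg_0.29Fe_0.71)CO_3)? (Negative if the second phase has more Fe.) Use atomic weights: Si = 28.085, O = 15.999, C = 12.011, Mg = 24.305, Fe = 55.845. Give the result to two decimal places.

Fe in Fe_2SiO_4: molar mass 203.771 g/mol; 2×55.845 = 111.690 g → 54.81 wt%.
Fe in (Mg_0.29Fe_0.71)CO_3: molar mass 106.706 g/mol; 0.71×55.845 = 39.650 g → 37.16 wt%.
Difference = 54.81 − 37.16 = 17.65 percentage points.

17.65 percentage points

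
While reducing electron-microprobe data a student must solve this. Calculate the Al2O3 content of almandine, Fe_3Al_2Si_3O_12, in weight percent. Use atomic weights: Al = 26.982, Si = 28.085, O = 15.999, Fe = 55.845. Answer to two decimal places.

M(Fe_3Al_2Si_3O_12) = 497.742 g/mol; M(Al2O3) = 101.961 g/mol.
Moles Al2O3 per formula unit = 2 Al ÷ 2 = 1.0000.
Al2O3 fraction = (1.0000 × 101.961) / 497.742 = 101.961/497.742 = 0.2048.

20.48 wt%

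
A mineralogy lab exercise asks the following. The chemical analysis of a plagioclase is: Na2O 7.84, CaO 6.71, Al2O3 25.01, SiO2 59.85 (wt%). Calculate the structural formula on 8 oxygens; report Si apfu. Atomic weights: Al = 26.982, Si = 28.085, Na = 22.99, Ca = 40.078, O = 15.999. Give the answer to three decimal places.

7.84 wt% Na2O ÷ 61.979 g/mol = 0.12649 mol, giving 0.25298 Na and 0.12649 O.
6.71 wt% CaO ÷ 56.077 g/mol = 0.11966 mol, giving 0.11966 Ca and 0.11966 O.
25.01 wt% Al2O3 ÷ 101.961 g/mol = 0.24529 mol, giving 0.49058 Al and 0.73587 O.
59.85 wt% SiO2 ÷ 60.083 g/mol = 0.99612 mol, giving 0.99612 Si and 1.99224 O.
Oxygen sums to 2.97426; scaling by 8/2.97426 = 2.68974 puts the formula on 8 O.
Si: 0.99612 × 2.68974 = 2.679 atoms per formula unit.

2.679 Si apfu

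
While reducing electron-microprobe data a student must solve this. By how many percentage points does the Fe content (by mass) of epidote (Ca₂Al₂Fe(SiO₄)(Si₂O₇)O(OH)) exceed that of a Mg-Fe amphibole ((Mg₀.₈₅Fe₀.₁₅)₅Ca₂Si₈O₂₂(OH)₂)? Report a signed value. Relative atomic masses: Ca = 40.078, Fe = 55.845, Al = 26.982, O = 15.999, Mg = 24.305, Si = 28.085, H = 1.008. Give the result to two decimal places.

Fe in Ca₂Al₂Fe(SiO₄)(Si₂O₇)O(OH): molar mass 483.215 g/mol; 1×55.845 = 55.845 g → 11.56 wt%.
Fe in (Mg₀.₈₅Fe₀.₁₅)₅Ca₂Si₈O₂₂(OH)₂: molar mass 836.008 g/mol; 0.75×55.845 = 41.884 g → 5.01 wt%.
Difference = 11.56 − 5.01 = 6.55 percentage points.

6.55 percentage points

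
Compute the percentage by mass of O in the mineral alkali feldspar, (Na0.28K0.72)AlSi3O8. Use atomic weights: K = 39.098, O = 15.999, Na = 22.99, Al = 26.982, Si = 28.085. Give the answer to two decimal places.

46.74 mass %

M((Na0.28K0.72)AlSi3O8) = 273.817 g/mol.
O contributes 8 × 15.999 = 127.992 g per mole.
127.992/273.817 = 0.4674 → 46.74%.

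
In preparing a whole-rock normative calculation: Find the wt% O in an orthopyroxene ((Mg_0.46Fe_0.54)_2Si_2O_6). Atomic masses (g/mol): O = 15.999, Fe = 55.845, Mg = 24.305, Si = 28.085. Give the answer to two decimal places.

M((Mg_0.46Fe_0.54)_2Si_2O_6) = 234.837 g/mol.
O contributes 6 × 15.999 = 95.994 g per mole.
95.994/234.837 = 0.4088 → 40.88%.

40.88 wt%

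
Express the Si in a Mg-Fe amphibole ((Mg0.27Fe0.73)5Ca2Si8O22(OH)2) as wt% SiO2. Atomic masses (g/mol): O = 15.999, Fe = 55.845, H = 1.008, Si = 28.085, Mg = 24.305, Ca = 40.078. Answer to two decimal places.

51.83 wt%

Molar mass of (Mg0.27Fe0.73)5Ca2Si8O22(OH)2 = 1.35×24.305 + 3.65×55.845 + 2×40.078 + 8×28.085 + 24×15.999 + 2×1.008 = 927.474 g/mol.
Each formula unit contains 8 Si, equivalent to 8/1 = 8.0000 mol SiO2.
M(SiO2) = 1×28.085 + 2×15.999 = 60.083 g/mol.
Mass of SiO2 per formula unit = 8.0000 × 60.083 = 480.664 g.
SiO2 wt% = 480.664 / 927.474 × 100 = 51.83%.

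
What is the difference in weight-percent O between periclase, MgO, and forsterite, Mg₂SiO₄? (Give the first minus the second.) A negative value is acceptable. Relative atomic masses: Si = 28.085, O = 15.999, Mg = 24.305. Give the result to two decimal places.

O in MgO: molar mass 40.304 g/mol; 1×15.999 = 15.999 g → 39.70 wt%.
O in Mg₂SiO₄: molar mass 140.691 g/mol; 4×15.999 = 63.996 g → 45.49 wt%.
Difference = 39.70 − 45.49 = -5.79 percentage points.

-5.79 percentage points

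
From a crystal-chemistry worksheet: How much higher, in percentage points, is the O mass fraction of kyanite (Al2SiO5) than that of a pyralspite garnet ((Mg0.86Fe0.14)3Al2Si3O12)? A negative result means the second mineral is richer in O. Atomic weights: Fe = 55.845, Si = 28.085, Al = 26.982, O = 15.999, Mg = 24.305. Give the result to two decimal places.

3.26 percentage points

M(Al2SiO5) = 162.044 g/mol, so wt% O = 79.995/162.044 × 100 = 49.37%.
M((Mg0.86Fe0.14)3Al2Si3O12) = 416.369 g/mol, so wt% O = 191.988/416.369 × 100 = 46.11%.
49.37 − 46.11 = 3.26 pp.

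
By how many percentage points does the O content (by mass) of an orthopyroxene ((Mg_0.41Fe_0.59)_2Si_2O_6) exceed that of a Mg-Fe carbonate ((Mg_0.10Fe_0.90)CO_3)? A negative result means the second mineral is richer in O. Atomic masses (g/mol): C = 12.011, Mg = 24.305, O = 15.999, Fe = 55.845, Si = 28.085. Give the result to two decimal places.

M((Mg_0.41Fe_0.59)_2Si_2O_6) = 237.991 g/mol, so wt% O = 95.994/237.991 × 100 = 40.34%.
M((Mg_0.10Fe_0.90)CO_3) = 112.699 g/mol, so wt% O = 47.997/112.699 × 100 = 42.59%.
40.34 − 42.59 = -2.25 pp.

-2.25 percentage points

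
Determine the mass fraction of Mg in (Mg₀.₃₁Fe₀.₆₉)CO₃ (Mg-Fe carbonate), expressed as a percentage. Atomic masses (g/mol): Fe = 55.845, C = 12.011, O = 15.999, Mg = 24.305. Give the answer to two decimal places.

M((Mg₀.₃₁Fe₀.₆₉)CO₃) = 106.076 g/mol.
Mg contributes 0.31 × 24.305 = 7.535 g per mole.
7.535/106.076 = 0.0710 → 7.10%.

7.10 wt%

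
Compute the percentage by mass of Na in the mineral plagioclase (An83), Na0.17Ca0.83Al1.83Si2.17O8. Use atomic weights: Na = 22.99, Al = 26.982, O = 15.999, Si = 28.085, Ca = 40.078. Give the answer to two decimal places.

Formula mass = 0.17·22.99 + 0.83·40.078 + 1.83·26.982 + 2.17·28.085 + 8·15.999 = 275.487 g/mol, of which 3.908 g is Na.
So Na makes up 3.908/275.487 = 0.0142 of the mass, i.e. 1.42%.

1.42 weight percent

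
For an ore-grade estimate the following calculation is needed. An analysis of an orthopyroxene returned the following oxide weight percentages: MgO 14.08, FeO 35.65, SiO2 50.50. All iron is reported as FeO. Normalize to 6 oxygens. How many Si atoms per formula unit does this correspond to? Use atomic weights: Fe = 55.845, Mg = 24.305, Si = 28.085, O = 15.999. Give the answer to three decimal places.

1.996 Si apfu

MgO (M=40.304): mol = 0.34934; Mg = 0.34934, O = 0.34934.
FeO (M=71.844): mol = 0.49621; Fe = 0.49621, O = 0.49621.
SiO2 (M=60.083): mol = 0.84050; Si = 0.84050, O = 1.68100.
ΣO = 2.52655; factor = 6/ΣO = 2.37478.
Si apfu = 0.84050 × 2.37478 = 1.996.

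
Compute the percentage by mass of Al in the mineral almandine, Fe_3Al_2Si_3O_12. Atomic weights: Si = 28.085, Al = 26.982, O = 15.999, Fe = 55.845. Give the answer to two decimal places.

M(Fe_3Al_2Si_3O_12) = 497.742 g/mol.
Al contributes 2 × 26.982 = 53.964 g per mole.
53.964/497.742 = 0.1084 → 10.84%.

10.84 wt%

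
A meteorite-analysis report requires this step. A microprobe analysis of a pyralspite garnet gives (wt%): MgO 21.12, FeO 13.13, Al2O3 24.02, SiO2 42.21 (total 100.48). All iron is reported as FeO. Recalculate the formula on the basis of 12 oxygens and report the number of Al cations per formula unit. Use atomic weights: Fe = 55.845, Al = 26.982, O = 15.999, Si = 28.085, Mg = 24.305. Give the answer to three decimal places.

MgO: 21.12/40.304 = 0.52402 mol → 0.52402 mol Mg, 0.52402 mol O.
FeO: 13.13/71.844 = 0.18276 mol → 0.18276 mol Fe, 0.18276 mol O.
Al2O3: 24.02/101.961 = 0.23558 mol → 0.47116 mol Al, 0.70674 mol O.
SiO2: 42.21/60.083 = 0.70253 mol → 0.70253 mol Si, 1.40506 mol O.
Total oxygen = 2.81858 mol. Normalization factor = 12/2.81858 = 4.25746.
Al per 12 O = 0.47116 × 4.25746 = 2.006.

2.006 Al apfu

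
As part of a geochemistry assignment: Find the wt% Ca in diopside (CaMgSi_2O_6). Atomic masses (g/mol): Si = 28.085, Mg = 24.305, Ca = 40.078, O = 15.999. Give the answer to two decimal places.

M(CaMgSi_2O_6) = 216.547 g/mol.
Ca contributes 1 × 40.078 = 40.078 g per mole.
40.078/216.547 = 0.1851 → 18.51%.

18.51 weight percent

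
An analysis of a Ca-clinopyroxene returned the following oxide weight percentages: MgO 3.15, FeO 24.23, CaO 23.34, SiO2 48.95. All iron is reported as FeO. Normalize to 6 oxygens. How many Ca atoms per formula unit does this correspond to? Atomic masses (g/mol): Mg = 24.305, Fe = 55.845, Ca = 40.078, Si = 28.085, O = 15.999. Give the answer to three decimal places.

1.015 Ca apfu

MgO (M=40.304): mol = 0.07816; Mg = 0.07816, O = 0.07816.
FeO (M=71.844): mol = 0.33726; Fe = 0.33726, O = 0.33726.
CaO (M=56.077): mol = 0.41621; Ca = 0.41621, O = 0.41621.
SiO2 (M=60.083): mol = 0.81471; Si = 0.81471, O = 1.62942.
ΣO = 2.46105; factor = 6/ΣO = 2.43798.
Ca apfu = 0.41621 × 2.43798 = 1.015.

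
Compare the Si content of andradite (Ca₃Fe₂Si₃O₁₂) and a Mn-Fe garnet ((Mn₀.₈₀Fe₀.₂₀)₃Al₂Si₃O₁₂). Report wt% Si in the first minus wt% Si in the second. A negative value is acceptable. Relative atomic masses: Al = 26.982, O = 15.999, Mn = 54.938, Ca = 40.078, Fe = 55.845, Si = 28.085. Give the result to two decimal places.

First mineral: 84.255 g Si in 508.167 g formula = 16.58 wt% Si.
Second mineral: 84.255 g Si in 495.565 g formula = 17.00 wt% Si.
16.58% − 17.00% gives a difference of -0.42 percentage points.

-0.42 percentage points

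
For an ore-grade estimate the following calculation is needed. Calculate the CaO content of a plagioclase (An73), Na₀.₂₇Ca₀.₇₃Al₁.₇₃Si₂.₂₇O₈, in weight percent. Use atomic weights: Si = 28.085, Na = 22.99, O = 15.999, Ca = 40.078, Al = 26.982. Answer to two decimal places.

Molar mass of Na₀.₂₇Ca₀.₇₃Al₁.₇₃Si₂.₂₇O₈ = 0.27*22.99 + 0.73*40.078 + 1.73*26.982 + 2.27*28.085 + 8*15.999 = 273.888 g/mol.
Each formula unit contains 0.73 Ca, equivalent to 0.73/1 = 0.7300 mol CaO.
M(CaO) = 1×40.078 + 1×15.999 = 56.077 g/mol.
Mass of CaO per formula unit = 0.7300 × 56.077 = 40.936 g.
CaO wt% = 40.936 / 273.888 × 100 = 14.95%.

14.95 wt%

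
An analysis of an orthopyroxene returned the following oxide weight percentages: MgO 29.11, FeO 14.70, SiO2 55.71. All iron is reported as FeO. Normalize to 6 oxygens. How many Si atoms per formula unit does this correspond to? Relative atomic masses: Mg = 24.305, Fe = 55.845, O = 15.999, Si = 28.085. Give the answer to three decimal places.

29.11 wt% MgO ÷ 40.304 g/mol = 0.72226 mol, giving 0.72226 Mg and 0.72226 O.
14.70 wt% FeO ÷ 71.844 g/mol = 0.20461 mol, giving 0.20461 Fe and 0.20461 O.
55.71 wt% SiO2 ÷ 60.083 g/mol = 0.92722 mol, giving 0.92722 Si and 1.85444 O.
Oxygen sums to 2.78131; scaling by 6/2.78131 = 2.15726 puts the formula on 6 O.
Si: 0.92722 × 2.15726 = 2.000 atoms per formula unit.

2.000 Si apfu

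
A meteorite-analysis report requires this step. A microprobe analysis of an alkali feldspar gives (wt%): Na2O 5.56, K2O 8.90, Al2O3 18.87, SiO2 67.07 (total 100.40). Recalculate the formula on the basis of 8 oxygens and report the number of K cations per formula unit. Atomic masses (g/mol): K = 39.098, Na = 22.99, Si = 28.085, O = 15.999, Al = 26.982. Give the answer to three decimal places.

Na2O: 5.56/61.979 = 0.08971 mol → 0.17942 mol Na, 0.08971 mol O.
K2O: 8.90/94.195 = 0.09448 mol → 0.18896 mol K, 0.09448 mol O.
Al2O3: 18.87/101.961 = 0.18507 mol → 0.37014 mol Al, 0.55521 mol O.
SiO2: 67.07/60.083 = 1.11629 mol → 1.11629 mol Si, 2.23258 mol O.
Total oxygen = 2.97198 mol. Normalization factor = 8/2.97198 = 2.69181.
K per 8 O = 0.18896 × 2.69181 = 0.509.

0.509 K apfu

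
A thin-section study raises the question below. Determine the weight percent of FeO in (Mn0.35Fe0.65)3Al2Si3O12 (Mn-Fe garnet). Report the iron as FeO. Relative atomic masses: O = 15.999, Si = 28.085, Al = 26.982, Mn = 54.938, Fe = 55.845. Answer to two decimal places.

M((Mn0.35Fe0.65)3Al2Si3O12) = 496.790 g/mol; M(FeO) = 71.844 g/mol.
Moles FeO per formula unit = 1.95 Fe ÷ 1 = 1.9500.
FeO fraction = (1.9500 × 71.844) / 496.790 = 140.096/496.790 = 0.2820.

28.20 wt%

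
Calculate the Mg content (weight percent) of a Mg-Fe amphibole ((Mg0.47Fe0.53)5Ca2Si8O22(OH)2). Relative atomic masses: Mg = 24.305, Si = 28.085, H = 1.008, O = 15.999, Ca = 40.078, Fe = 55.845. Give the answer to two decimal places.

Molar mass of (Mg0.47Fe0.53)5Ca2Si8O22(OH)2: 2.35×24.305 + 2.65×55.845 + 2×40.078 + 8×28.085 + 24×15.999 + 2×1.008 = 895.934 g/mol.
Mass of Mg per formula unit: 2.35 × 24.305 = 57.117 g.
Weight fraction Mg = 57.117 / 895.934 = 0.0638.

6.38 weight percent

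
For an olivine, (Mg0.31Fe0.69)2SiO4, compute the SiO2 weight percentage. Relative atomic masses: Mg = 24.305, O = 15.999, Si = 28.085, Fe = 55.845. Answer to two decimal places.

32.62 wt%

Molar mass of (Mg0.31Fe0.69)2SiO4 = 0.62*24.305 + 1.38*55.845 + 1*28.085 + 4*15.999 = 184.216 g/mol.
Each formula unit contains 1 Si, equivalent to 1/1 = 1.0000 mol SiO2.
M(SiO2) = 1×28.085 + 2×15.999 = 60.083 g/mol.
Mass of SiO2 per formula unit = 1.0000 × 60.083 = 60.083 g.
SiO2 wt% = 60.083 / 184.216 × 100 = 32.62%.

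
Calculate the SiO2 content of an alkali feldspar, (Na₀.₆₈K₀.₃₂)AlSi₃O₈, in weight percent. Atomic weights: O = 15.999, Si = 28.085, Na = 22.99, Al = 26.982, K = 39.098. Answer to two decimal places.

67.41 wt%

M((Na₀.₆₈K₀.₃₂)AlSi₃O₈) = 267.374 g/mol; M(SiO2) = 60.083 g/mol.
Moles SiO2 per formula unit = 3 Si ÷ 1 = 3.0000.
SiO2 fraction = (3.0000 × 60.083) / 267.374 = 180.249/267.374 = 0.6741.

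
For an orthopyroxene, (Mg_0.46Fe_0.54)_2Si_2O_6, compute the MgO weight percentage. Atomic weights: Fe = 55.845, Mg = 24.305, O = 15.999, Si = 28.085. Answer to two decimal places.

15.79 wt%

Formula mass = 234.837 g/mol.
0.92 Mg → 0.9200 mol MgO per formula unit; M(MgO) = 40.304, so MgO mass = 37.080 g.
37.080/234.837 × 100 = 15.79 wt%.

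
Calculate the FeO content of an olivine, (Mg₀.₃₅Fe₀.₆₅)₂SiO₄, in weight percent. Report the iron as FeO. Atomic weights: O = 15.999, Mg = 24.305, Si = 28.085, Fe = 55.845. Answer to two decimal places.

M((Mg₀.₃₅Fe₀.₆₅)₂SiO₄) = 181.693 g/mol; M(FeO) = 71.844 g/mol.
Moles FeO per formula unit = 1.30 Fe ÷ 1 = 1.3000.
FeO fraction = (1.3000 × 71.844) / 181.693 = 93.397/181.693 = 0.5140.

51.40 wt%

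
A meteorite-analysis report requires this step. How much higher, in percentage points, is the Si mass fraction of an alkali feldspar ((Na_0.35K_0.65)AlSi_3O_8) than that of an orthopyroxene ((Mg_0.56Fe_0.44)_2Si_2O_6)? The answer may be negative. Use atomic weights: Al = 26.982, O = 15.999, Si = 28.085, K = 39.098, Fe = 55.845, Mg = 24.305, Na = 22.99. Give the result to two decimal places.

Si in (Na_0.35K_0.65)AlSi_3O_8: molar mass 272.689 g/mol; 3×28.085 = 84.255 g → 30.90 wt%.
Si in (Mg_0.56Fe_0.44)_2Si_2O_6: molar mass 228.529 g/mol; 2×28.085 = 56.170 g → 24.58 wt%.
Difference = 30.90 − 24.58 = 6.32 percentage points.

6.32 percentage points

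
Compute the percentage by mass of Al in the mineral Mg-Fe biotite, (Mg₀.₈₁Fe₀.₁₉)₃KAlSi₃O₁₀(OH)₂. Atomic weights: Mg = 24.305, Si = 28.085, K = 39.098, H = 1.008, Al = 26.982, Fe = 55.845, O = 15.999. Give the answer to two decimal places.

6.20 wt%

Formula mass = 2.43·24.305 + 0.57·55.845 + 1·39.098 + 1·26.982 + 3·28.085 + 12·15.999 + 2·1.008 = 435.232 g/mol, of which 26.982 g is Al.
So Al makes up 26.982/435.232 = 0.0620 of the mass, i.e. 6.20%.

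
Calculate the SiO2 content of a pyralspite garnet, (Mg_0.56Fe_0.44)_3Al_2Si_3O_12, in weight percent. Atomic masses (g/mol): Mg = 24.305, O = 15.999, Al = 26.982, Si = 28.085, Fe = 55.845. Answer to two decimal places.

M((Mg_0.56Fe_0.44)_3Al_2Si_3O_12) = 444.755 g/mol; M(SiO2) = 60.083 g/mol.
Moles SiO2 per formula unit = 3 Si ÷ 1 = 3.0000.
SiO2 fraction = (3.0000 × 60.083) / 444.755 = 180.249/444.755 = 0.4053.

40.53 wt%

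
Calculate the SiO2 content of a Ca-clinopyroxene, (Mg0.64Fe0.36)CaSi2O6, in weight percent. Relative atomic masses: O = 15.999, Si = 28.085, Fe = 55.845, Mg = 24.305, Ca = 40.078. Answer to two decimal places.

52.73 wt%

M((Mg0.64Fe0.36)CaSi2O6) = 227.901 g/mol; M(SiO2) = 60.083 g/mol.
Moles SiO2 per formula unit = 2 Si ÷ 1 = 2.0000.
SiO2 fraction = (2.0000 × 60.083) / 227.901 = 120.166/227.901 = 0.5273.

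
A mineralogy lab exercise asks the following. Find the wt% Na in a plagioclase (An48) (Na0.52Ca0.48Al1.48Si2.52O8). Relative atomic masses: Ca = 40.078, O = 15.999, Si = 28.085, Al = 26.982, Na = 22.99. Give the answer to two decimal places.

Molar mass of Na0.52Ca0.48Al1.48Si2.52O8: 0.52×22.99 + 0.48×40.078 + 1.48×26.982 + 2.52×28.085 + 8×15.999 = 269.892 g/mol.
Mass of Na per formula unit: 0.52 × 22.99 = 11.955 g.
Weight fraction Na = 11.955 / 269.892 = 0.0443.

4.43 weight percent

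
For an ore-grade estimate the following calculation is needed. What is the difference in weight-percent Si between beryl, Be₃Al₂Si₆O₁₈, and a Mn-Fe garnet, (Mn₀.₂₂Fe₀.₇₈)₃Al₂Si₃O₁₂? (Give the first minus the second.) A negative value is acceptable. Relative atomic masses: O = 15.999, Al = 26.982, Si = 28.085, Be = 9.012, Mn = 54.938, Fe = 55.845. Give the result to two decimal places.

14.40 percentage points

M(Be₃Al₂Si₆O₁₈) = 537.492 g/mol, so wt% Si = 168.510/537.492 × 100 = 31.35%.
M((Mn₀.₂₂Fe₀.₇₈)₃Al₂Si₃O₁₂) = 497.143 g/mol, so wt% Si = 84.255/497.143 × 100 = 16.95%.
31.35 − 16.95 = 14.40 pp.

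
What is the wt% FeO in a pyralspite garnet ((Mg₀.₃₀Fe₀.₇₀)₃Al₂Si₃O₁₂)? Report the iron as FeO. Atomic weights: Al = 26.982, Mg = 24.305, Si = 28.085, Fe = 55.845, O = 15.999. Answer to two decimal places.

32.14 wt%

Molar mass of (Mg₀.₃₀Fe₀.₇₀)₃Al₂Si₃O₁₂ = 0.90*24.305 + 2.10*55.845 + 2*26.982 + 3*28.085 + 12*15.999 = 469.356 g/mol.
Each formula unit contains 2.10 Fe, equivalent to 2.10/1 = 2.1000 mol FeO.
M(FeO) = 1×55.845 + 1×15.999 = 71.844 g/mol.
Mass of FeO per formula unit = 2.1000 × 71.844 = 150.872 g.
FeO wt% = 150.872 / 469.356 × 100 = 32.14%.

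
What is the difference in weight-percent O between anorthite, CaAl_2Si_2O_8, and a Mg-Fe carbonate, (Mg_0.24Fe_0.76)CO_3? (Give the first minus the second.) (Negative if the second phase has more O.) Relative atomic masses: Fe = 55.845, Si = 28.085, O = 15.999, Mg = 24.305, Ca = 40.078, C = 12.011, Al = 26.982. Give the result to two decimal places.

First mineral: 127.992 g O in 278.204 g formula = 46.01 wt% O.
Second mineral: 47.997 g O in 108.283 g formula = 44.33 wt% O.
46.01% − 44.33% gives a difference of 1.68 percentage points.

1.68 percentage points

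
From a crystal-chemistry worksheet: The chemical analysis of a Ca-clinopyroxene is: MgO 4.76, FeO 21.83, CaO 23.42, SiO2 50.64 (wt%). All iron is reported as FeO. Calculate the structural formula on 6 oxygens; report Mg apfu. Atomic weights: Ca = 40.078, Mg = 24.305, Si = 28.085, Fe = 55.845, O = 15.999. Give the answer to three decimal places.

0.281 Mg apfu

MgO (M=40.304): mol = 0.11810; Mg = 0.11810, O = 0.11810.
FeO (M=71.844): mol = 0.30385; Fe = 0.30385, O = 0.30385.
CaO (M=56.077): mol = 0.41764; Ca = 0.41764, O = 0.41764.
SiO2 (M=60.083): mol = 0.84283; Si = 0.84283, O = 1.68566.
ΣO = 2.52525; factor = 6/ΣO = 2.37600.
Mg apfu = 0.11810 × 2.37600 = 0.281.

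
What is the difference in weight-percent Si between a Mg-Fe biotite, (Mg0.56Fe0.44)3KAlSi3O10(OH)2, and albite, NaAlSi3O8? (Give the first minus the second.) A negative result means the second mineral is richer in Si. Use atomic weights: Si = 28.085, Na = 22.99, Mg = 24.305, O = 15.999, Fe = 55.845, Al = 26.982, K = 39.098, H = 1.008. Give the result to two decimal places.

-13.77 percentage points

First mineral: 84.255 g Si in 458.887 g formula = 18.36 wt% Si.
Second mineral: 84.255 g Si in 262.219 g formula = 32.13 wt% Si.
18.36% − 32.13% gives a difference of -13.77 percentage points.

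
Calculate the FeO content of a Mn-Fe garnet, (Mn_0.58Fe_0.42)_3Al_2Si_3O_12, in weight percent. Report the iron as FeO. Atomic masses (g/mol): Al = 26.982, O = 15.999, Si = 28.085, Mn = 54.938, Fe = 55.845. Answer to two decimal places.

Molar mass of (Mn_0.58Fe_0.42)_3Al_2Si_3O_12 = 1.74×54.938 + 1.26×55.845 + 2×26.982 + 3×28.085 + 12×15.999 = 496.164 g/mol.
Each formula unit contains 1.26 Fe, equivalent to 1.26/1 = 1.2600 mol FeO.
M(FeO) = 1×55.845 + 1×15.999 = 71.844 g/mol.
Mass of FeO per formula unit = 1.2600 × 71.844 = 90.523 g.
FeO wt% = 90.523 / 496.164 × 100 = 18.24%.

18.24 wt%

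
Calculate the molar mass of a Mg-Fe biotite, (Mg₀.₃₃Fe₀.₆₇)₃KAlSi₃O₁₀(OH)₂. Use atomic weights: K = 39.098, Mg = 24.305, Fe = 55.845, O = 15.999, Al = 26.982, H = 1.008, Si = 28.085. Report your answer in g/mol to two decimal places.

M = 0.99*24.305 + 2.01*55.845 + 1*39.098 + 1*26.982 + 3*28.085 + 12*15.999 + 2*1.008

480.65 g/mol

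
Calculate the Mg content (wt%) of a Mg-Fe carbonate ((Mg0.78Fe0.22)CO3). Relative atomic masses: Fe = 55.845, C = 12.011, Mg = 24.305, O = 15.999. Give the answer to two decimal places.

Formula mass = 0.78*24.305 + 0.22*55.845 + 1*12.011 + 3*15.999 = 91.252 g/mol, of which 18.958 g is Mg.
So Mg makes up 18.958/91.252 = 0.2078 of the mass, i.e. 20.78%.

20.78 wt%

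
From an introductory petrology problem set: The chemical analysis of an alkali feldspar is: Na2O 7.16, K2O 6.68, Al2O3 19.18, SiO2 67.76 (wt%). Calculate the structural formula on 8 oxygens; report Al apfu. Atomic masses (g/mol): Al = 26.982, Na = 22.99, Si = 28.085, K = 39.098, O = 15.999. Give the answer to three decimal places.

1.001 Al apfu

7.16 wt% Na2O ÷ 61.979 g/mol = 0.11552 mol, giving 0.23104 Na and 0.11552 O.
6.68 wt% K2O ÷ 94.195 g/mol = 0.07092 mol, giving 0.14184 K and 0.07092 O.
19.18 wt% Al2O3 ÷ 101.961 g/mol = 0.18811 mol, giving 0.37622 Al and 0.56433 O.
67.76 wt% SiO2 ÷ 60.083 g/mol = 1.12777 mol, giving 1.12777 Si and 2.25554 O.
Oxygen sums to 3.00631; scaling by 8/3.00631 = 2.66107 puts the formula on 8 O.
Al: 0.37622 × 2.66107 = 1.001 atoms per formula unit.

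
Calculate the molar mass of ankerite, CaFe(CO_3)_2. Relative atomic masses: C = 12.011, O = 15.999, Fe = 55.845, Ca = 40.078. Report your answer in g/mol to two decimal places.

Ca: 1 × 40.078 = 40.0780
Fe: 1 × 55.845 = 55.8450
C: 2 × 12.011 = 24.0220
O: 6 × 15.999 = 95.9940
Summing the contributions gives the formula mass.

215.94 g/mol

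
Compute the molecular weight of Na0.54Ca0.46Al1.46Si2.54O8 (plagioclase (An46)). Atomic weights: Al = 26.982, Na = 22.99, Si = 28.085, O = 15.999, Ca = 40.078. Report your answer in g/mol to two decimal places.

M = 0.54(22.99) + 0.46(40.078) + 1.46(26.982) + 2.54(28.085) + 8(15.999)

269.57 g/mol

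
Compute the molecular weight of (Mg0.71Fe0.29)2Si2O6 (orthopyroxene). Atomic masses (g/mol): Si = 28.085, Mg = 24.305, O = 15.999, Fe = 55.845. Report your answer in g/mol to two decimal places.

219.07 g/mol

M = 1.42*24.305 + 0.58*55.845 + 2*28.085 + 6*15.999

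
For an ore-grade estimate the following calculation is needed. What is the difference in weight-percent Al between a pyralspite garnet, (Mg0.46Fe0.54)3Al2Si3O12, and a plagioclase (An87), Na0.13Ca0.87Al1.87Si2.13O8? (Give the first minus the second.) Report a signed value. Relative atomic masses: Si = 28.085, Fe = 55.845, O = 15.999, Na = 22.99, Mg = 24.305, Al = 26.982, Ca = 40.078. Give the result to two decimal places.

M((Mg0.46Fe0.54)3Al2Si3O12) = 454.217 g/mol, so wt% Al = 53.964/454.217 × 100 = 11.88%.
M(Na0.13Ca0.87Al1.87Si2.13O8) = 276.126 g/mol, so wt% Al = 50.456/276.126 × 100 = 18.27%.
11.88 − 18.27 = -6.39 pp.

-6.39 percentage points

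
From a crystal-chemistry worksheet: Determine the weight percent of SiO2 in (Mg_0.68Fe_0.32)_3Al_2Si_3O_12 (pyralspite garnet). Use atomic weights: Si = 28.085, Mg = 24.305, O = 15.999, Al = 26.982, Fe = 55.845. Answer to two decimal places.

Molar mass of (Mg_0.68Fe_0.32)_3Al_2Si_3O_12 = 2.04*24.305 + 0.96*55.845 + 2*26.982 + 3*28.085 + 12*15.999 = 433.400 g/mol.
Each formula unit contains 3 Si, equivalent to 3/1 = 3.0000 mol SiO2.
M(SiO2) = 1×28.085 + 2×15.999 = 60.083 g/mol.
Mass of SiO2 per formula unit = 3.0000 × 60.083 = 180.249 g.
SiO2 wt% = 180.249 / 433.400 × 100 = 41.59%.

41.59 wt%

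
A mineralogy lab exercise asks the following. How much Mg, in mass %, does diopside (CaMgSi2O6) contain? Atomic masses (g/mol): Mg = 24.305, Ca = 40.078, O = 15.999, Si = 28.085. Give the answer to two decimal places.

11.22 mass %

Formula mass = 1×40.078 + 1×24.305 + 2×28.085 + 6×15.999 = 216.547 g/mol, of which 24.305 g is Mg.
So Mg makes up 24.305/216.547 = 0.1122 of the mass, i.e. 11.22%.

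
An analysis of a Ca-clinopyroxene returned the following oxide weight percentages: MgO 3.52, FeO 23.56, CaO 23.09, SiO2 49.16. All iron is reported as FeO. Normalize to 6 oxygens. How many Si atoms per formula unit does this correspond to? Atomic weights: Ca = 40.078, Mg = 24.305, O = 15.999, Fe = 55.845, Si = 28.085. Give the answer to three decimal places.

MgO (M=40.304): mol = 0.08734; Mg = 0.08734, O = 0.08734.
FeO (M=71.844): mol = 0.32793; Fe = 0.32793, O = 0.32793.
CaO (M=56.077): mol = 0.41176; Ca = 0.41176, O = 0.41176.
SiO2 (M=60.083): mol = 0.81820; Si = 0.81820, O = 1.63640.
ΣO = 2.46343; factor = 6/ΣO = 2.43563.
Si apfu = 0.81820 × 2.43563 = 1.993.

1.993 Si apfu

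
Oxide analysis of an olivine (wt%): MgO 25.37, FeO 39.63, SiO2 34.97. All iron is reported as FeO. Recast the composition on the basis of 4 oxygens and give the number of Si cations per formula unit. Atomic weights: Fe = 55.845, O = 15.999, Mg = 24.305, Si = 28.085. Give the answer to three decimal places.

0.993 Si apfu

MgO (M=40.304): mol = 0.62947; Mg = 0.62947, O = 0.62947.
FeO (M=71.844): mol = 0.55161; Fe = 0.55161, O = 0.55161.
SiO2 (M=60.083): mol = 0.58203; Si = 0.58203, O = 1.16406.
ΣO = 2.34514; factor = 4/ΣO = 1.70566.
Si apfu = 0.58203 × 1.70566 = 0.993.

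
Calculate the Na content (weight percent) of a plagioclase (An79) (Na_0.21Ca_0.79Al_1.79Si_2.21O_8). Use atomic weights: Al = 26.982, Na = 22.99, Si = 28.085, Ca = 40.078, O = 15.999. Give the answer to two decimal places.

1.76 weight percent

Formula mass = 0.21×22.99 + 0.79×40.078 + 1.79×26.982 + 2.21×28.085 + 8×15.999 = 274.847 g/mol, of which 4.828 g is Na.
So Na makes up 4.828/274.847 = 0.0176 of the mass, i.e. 1.76%.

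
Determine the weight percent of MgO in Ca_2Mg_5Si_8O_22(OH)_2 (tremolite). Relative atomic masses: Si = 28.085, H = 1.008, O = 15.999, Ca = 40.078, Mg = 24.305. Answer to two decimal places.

Formula mass = 812.353 g/mol.
5 Mg → 5.0000 mol MgO per formula unit; M(MgO) = 40.304, so MgO mass = 201.520 g.
201.520/812.353 × 100 = 24.81 wt%.

24.81 wt%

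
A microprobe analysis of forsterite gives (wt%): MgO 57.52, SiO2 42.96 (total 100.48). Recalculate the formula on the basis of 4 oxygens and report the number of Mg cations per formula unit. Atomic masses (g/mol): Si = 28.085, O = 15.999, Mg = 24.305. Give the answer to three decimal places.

MgO: 57.52/40.304 = 1.42715 mol → 1.42715 mol Mg, 1.42715 mol O.
SiO2: 42.96/60.083 = 0.71501 mol → 0.71501 mol Si, 1.43002 mol O.
Total oxygen = 2.85717 mol. Normalization factor = 4/2.85717 = 1.39999.
Mg per 4 O = 1.42715 × 1.39999 = 1.998.

1.998 Mg apfu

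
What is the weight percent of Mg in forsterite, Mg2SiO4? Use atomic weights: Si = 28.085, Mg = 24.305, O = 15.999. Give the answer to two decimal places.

34.55 weight percent

M(Mg2SiO4) = 140.691 g/mol.
Mg contributes 2 × 24.305 = 48.610 g per mole.
48.610/140.691 = 0.3455 → 34.55%.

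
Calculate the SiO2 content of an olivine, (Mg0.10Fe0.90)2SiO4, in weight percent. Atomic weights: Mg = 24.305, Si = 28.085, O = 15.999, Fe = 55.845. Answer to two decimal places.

Formula mass = 197.463 g/mol.
1 Si → 1.0000 mol SiO2 per formula unit; M(SiO2) = 60.083, so SiO2 mass = 60.083 g.
60.083/197.463 × 100 = 30.43 wt%.

30.43 wt%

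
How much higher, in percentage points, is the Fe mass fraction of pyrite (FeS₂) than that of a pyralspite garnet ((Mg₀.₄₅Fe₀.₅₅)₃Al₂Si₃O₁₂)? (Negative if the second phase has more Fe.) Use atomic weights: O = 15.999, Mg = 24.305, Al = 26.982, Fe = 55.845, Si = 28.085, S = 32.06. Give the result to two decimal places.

26.31 percentage points

First mineral: 55.845 g Fe in 119.965 g formula = 46.55 wt% Fe.
Second mineral: 92.144 g Fe in 455.163 g formula = 20.24 wt% Fe.
46.55% − 20.24% gives a difference of 26.31 percentage points.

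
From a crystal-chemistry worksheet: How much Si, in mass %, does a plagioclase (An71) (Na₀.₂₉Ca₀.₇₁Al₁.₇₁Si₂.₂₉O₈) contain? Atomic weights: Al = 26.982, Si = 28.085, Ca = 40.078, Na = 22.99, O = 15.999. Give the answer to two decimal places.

23.51 mass %

Formula mass = 0.29·22.99 + 0.71·40.078 + 1.71·26.982 + 2.29·28.085 + 8·15.999 = 273.568 g/mol, of which 64.315 g is Si.
So Si makes up 64.315/273.568 = 0.2351 of the mass, i.e. 23.51%.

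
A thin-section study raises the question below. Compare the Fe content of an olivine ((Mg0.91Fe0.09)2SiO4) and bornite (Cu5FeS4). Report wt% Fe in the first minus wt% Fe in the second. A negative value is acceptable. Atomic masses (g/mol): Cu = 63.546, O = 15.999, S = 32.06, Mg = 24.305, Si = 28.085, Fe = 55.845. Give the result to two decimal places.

Fe in (Mg0.91Fe0.09)2SiO4: molar mass 146.368 g/mol; 0.18×55.845 = 10.052 g → 6.87 wt%.
Fe in Cu5FeS4: molar mass 501.815 g/mol; 1×55.845 = 55.845 g → 11.13 wt%.
Difference = 6.87 − 11.13 = -4.26 percentage points.

-4.26 percentage points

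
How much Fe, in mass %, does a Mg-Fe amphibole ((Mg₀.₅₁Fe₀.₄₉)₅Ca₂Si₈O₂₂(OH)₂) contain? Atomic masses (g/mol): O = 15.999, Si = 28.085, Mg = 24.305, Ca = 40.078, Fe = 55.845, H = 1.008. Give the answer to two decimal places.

Formula mass = 2.55·24.305 + 2.45·55.845 + 2·40.078 + 8·28.085 + 24·15.999 + 2·1.008 = 889.626 g/mol, of which 136.820 g is Fe.
So Fe makes up 136.820/889.626 = 0.1538 of the mass, i.e. 15.38%.

15.38 mass %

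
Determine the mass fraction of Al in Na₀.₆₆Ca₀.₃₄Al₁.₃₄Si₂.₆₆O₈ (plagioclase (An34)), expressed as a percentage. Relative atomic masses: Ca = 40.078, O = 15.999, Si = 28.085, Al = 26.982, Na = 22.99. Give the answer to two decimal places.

13.51 mass %

Molar mass of Na₀.₆₆Ca₀.₃₄Al₁.₃₄Si₂.₆₆O₈: 0.66×22.99 + 0.34×40.078 + 1.34×26.982 + 2.66×28.085 + 8×15.999 = 267.654 g/mol.
Mass of Al per formula unit: 1.34 × 26.982 = 36.156 g.
Weight fraction Al = 36.156 / 267.654 = 0.1351.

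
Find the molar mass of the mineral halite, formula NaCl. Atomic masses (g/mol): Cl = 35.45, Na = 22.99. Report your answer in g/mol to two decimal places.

58.44 g/mol

M = 1*22.99 + 1*35.45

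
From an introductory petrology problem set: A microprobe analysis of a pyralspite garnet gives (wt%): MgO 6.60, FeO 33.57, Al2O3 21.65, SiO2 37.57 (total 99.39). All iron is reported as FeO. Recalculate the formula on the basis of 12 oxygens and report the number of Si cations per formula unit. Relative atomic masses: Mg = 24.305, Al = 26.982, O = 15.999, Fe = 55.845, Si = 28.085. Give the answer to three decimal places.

6.60 wt% MgO ÷ 40.304 g/mol = 0.16376 mol, giving 0.16376 Mg and 0.16376 O.
33.57 wt% FeO ÷ 71.844 g/mol = 0.46726 mol, giving 0.46726 Fe and 0.46726 O.
21.65 wt% Al2O3 ÷ 101.961 g/mol = 0.21234 mol, giving 0.42468 Al and 0.63702 O.
37.57 wt% SiO2 ÷ 60.083 g/mol = 0.62530 mol, giving 0.62530 Si and 1.25060 O.
Oxygen sums to 2.51864; scaling by 12/2.51864 = 4.76448 puts the formula on 12 O.
Si: 0.62530 × 4.76448 = 2.979 atoms per formula unit.

2.979 Si apfu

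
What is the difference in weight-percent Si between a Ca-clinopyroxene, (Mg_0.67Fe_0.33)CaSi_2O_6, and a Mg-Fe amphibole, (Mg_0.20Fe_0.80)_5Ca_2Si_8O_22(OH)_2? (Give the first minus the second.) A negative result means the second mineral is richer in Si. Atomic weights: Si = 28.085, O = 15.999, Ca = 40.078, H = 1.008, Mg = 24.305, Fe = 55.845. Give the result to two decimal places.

First mineral: 56.170 g Si in 226.955 g formula = 24.75 wt% Si.
Second mineral: 224.680 g Si in 938.513 g formula = 23.94 wt% Si.
24.75% − 23.94% gives a difference of 0.81 percentage points.

0.81 percentage points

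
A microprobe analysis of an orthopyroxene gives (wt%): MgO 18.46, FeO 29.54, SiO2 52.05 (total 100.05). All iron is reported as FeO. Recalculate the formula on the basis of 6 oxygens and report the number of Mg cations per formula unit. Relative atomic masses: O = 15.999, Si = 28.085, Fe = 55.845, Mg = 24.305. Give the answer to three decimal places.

18.46 wt% MgO ÷ 40.304 g/mol = 0.45802 mol, giving 0.45802 Mg and 0.45802 O.
29.54 wt% FeO ÷ 71.844 g/mol = 0.41117 mol, giving 0.41117 Fe and 0.41117 O.
52.05 wt% SiO2 ÷ 60.083 g/mol = 0.86630 mol, giving 0.86630 Si and 1.73260 O.
Oxygen sums to 2.60179; scaling by 6/2.60179 = 2.30610 puts the formula on 6 O.
Mg: 0.45802 × 2.30610 = 1.056 atoms per formula unit.

1.056 Mg apfu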